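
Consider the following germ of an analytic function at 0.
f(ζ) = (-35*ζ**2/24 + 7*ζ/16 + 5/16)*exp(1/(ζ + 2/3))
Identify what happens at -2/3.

The exponent 1/(ζ - (-2/3)) has a pole at -2/3, so exp(1/(ζ - (-2/3))) takes every nonzero value near it: an essential singularity (not a pole of any order).

The point is an essential singularity.


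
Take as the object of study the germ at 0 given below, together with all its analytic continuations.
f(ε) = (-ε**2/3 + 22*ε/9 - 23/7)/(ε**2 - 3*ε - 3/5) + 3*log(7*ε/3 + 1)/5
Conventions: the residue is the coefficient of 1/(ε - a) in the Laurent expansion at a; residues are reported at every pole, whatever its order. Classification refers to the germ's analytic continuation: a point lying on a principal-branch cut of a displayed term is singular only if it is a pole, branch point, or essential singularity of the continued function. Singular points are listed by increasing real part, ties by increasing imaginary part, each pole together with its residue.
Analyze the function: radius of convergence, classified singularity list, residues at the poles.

Denominator factor (ε**2 - 3*ε - 3/5): discriminant 57/5, real irrational roots 3/2 + (1/10)*sqrt(285) and 3/2 - (1/10)*sqrt(285); poles of order 1, moduli 3/2 + (1/10)*sqrt(285) and -3/2 + (1/10)*sqrt(285).
Branch term (3/5)*log(1 - ε/(-3/7)): its argument vanishes at ε = -3/7, a logarithmic branch point, modulus 3/7.
The radius of convergence is the smallest modulus among the singular points: -3/2 + (1/10)*sqrt(285).
The branch term is analytic at 3/2 - (1/10)*sqrt(285) and contributes nothing to the residue; only the rational part matters.
The factor ε**2 - 3*ε - 3/5 splits as (ε - a)(ε - a') with a = 3/2 - (1/10)*sqrt(285), a' = 3/2 + (1/10)*sqrt(285). At the order-1 pole a set g(ε) = (ε - a)*(rational part) = [-ε**2/3 + 22*ε/9 - 23/7] / (ε - a').
Simple pole: residue = g(a) at a = 3/2 - (1/10)*sqrt(285), which is 13/18 + (277/11970)*sqrt(285).
The branch term is analytic at 3/2 + (1/10)*sqrt(285) and contributes nothing to the residue; only the rational part matters.
The factor ε**2 - 3*ε - 3/5 splits as (ε - a)(ε - a') with a = 3/2 + (1/10)*sqrt(285), a' = 3/2 - (1/10)*sqrt(285). At the order-1 pole a set g(ε) = (ε - a)*(rational part) = [-ε**2/3 + 22*ε/9 - 23/7] / (ε - a').
Simple pole: residue = g(a) at a = 3/2 + (1/10)*sqrt(285), which is 13/18 - (277/11970)*sqrt(285).
List the singular points by increasing real part (a conjugate pair: the negative imaginary part first).

Radius of convergence at 0: -3/2 + (1/10)*sqrt(285).
At -3/7: a logarithmic branch point.
At 3/2 - (1/10)*sqrt(285): a pole of order 1; residue 13/18 + (277/11970)*sqrt(285).
At 3/2 + (1/10)*sqrt(285): a pole of order 1; residue 13/18 - (277/11970)*sqrt(285).


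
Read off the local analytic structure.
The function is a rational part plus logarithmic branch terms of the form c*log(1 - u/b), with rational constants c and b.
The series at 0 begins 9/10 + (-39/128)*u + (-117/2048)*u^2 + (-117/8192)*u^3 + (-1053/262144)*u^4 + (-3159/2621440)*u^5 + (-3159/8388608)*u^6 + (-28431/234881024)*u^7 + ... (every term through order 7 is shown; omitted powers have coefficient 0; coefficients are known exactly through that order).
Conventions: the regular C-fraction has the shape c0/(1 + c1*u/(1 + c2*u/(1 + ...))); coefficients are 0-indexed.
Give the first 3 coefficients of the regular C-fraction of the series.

The regular C-fraction coefficients are [9/10, 65/192, -101/192].

Taylor coefficients (read off): a_0 = 9/10, a_1 = -39/128, a_2 = -117/2048.
c0 = a_0 = 9/10. Peel one level at a time: if S = 1 + c*u/S' with S'(0) = 1, then c is the u-coefficient of S and S' = c*u/(S - 1).
S_1 = c0/f = 1 + (65/192)*u + (6565/36864)*u^2 + ...; c1 = 65/192.
S_2 = c1*u/(S_1 - 1) = 1 + (-101/192)*u + ...; c2 = -101/192.


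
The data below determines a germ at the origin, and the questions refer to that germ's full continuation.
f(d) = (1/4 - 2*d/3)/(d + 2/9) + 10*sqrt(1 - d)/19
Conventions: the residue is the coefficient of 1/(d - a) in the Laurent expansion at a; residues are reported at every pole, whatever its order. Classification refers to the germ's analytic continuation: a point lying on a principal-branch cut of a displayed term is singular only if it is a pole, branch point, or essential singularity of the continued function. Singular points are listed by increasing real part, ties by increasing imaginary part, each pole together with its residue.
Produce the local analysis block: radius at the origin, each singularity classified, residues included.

Radius of convergence at 0: 2/9.
At -2/9: a pole of order 1; residue 43/108.
At 1: an algebraic (square-root) branch point.

Denominator factor (d + 2/9): pole of order 1 at -2/9, modulus 2/9.
Branch term (10/19)*sqrt(1 - d/(1)): its argument vanishes at d = 1, a square-root branch point, modulus 1.
The radius of convergence is the smallest modulus among the singular points: 2/9.
The branch term is analytic at -2/9 and contributes nothing to the residue; only the rational part matters.
At the order-1 pole -2/9 set g(d) = (d - (-2/9))*(rational part) = 1/4 - 2*d/3.
Simple pole: residue = g(a) at a = -2/9, which is 43/108.
List the singular points by increasing real part (a conjugate pair: the negative imaginary part first).


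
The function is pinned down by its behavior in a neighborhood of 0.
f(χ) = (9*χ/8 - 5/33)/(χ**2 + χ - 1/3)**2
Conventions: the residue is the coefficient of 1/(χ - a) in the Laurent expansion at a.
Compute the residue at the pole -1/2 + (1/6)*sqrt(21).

The factor χ**2 + χ - 1/3 splits as (χ - a)(χ - a') with a = -1/2 + (1/6)*sqrt(21), a' = -1/2 - (1/6)*sqrt(21). At the order-2 pole a set g(χ) = (χ - a)^2*f(χ) = [9*χ/8 - 5/33] / (χ - a')^2.
Order-2 pole: residue = g'(a); g'(-1/2 + (1/6)*sqrt(21)) = (377/4312)*sqrt(21), so the residue is (377/4312)*sqrt(21).

The residue is (377/4312)*sqrt(21).


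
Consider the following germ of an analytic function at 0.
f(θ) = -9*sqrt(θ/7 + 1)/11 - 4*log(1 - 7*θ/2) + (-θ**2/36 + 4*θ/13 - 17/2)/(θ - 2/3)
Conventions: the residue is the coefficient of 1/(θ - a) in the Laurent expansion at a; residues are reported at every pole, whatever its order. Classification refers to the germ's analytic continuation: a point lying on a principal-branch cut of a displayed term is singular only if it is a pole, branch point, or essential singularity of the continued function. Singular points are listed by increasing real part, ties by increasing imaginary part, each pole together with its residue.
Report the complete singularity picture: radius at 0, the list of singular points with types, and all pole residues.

Denominator factor (θ - 2/3): pole of order 1 at 2/3, modulus 2/3.
Branch term (-9/11)*sqrt(1 - θ/(-7)): its argument vanishes at θ = -7, a square-root branch point, modulus 7.
Branch term (-4)*log(1 - θ/(2/7)): its argument vanishes at θ = 2/7, a logarithmic branch point, modulus 2/7.
The radius of convergence is the smallest modulus among the singular points: 2/7.
The branch terms are analytic at 2/3 and contribute nothing to the residue; only the rational part matters.
At the order-1 pole 2/3 set g(θ) = (θ - (2/3))*(rational part) = -θ**2/36 + 4*θ/13 - 17/2.
Simple pole: residue = g(a) at a = 2/3, which is -17495/2106.
List the singular points by increasing real part (a conjugate pair: the negative imaginary part first).

Radius of convergence at 0: 2/7.
At -7: an algebraic (square-root) branch point.
At 2/7: a logarithmic branch point.
At 2/3: a pole of order 1; residue -17495/2106.


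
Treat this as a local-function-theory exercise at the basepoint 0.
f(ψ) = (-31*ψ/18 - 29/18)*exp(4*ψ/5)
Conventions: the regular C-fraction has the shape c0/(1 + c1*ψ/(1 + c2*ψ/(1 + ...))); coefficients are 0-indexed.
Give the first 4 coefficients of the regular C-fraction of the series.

The regular C-fraction coefficients are [-29/18, -271/145, 48733/39295, -26625016/198099645].

Taylor coefficients (expand at 0): a_0 = -29/18, a_1 = -271/90, a_2 = -142/75, a_3 = -2324/3375.
c0 = a_0 = -29/18. Peel one level at a time: if S = 1 + c*ψ/S' with S'(0) = 1, then c is the ψ-coefficient of S and S' = c*ψ/(S - 1).
S_1 = c0/f = 1 + (-271/145)*ψ + (48733/21025)*ψ^2 + ...; c1 = -271/145.
S_2 = c1*ψ/(S_1 - 1) = 1 + (48733/39295)*ψ + (918104/5508075)*ψ^2 + ...; c2 = 48733/39295.
S_3 = c2*ψ/(S_2 - 1) = 1 + (-26625016/198099645)*ψ + ...; c3 = -26625016/198099645.


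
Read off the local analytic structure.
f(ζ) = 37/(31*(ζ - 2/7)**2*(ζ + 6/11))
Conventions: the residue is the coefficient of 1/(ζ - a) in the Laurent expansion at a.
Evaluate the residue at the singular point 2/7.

At the order-2 pole 2/7 set g(ζ) = (ζ - (2/7))^2*f(ζ) = 37/(31*(ζ + 6/11)).
Order-2 pole: residue = g'(a); g'(2/7) = -219373/126976, so the residue is -219373/126976.

The residue is -219373/126976.


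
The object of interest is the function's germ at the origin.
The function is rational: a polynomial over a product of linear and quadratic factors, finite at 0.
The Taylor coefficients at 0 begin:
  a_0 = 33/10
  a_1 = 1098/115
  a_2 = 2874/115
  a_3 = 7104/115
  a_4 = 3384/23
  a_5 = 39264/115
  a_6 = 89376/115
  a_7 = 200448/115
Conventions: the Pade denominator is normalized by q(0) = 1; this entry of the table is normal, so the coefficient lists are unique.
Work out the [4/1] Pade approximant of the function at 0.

The Pade approximant has numerator coefficients [33/10, 51076/27025, 76614/27025, 102152/27025, 102152/27025]; denominator coefficients [1, -1636/705].

Taylor coefficients needed (read off): a_0 = 33/10, a_1 = 1098/115, a_2 = 2874/115, a_3 = 7104/115, a_4 = 3384/23, a_5 = 39264/115.
Write the denominator as Q(k) = 1 + q1*k. Requiring Q*f - P = O(k^6) with deg P <= 4 kills the coefficients of k^5..k^5 in Q*f:
  k^5: a_5 + q1*a_4 = 0, i.e. 39264/115 + (3384/23)*q1 = 0.
Solving this linear system: q1 = -1636/705.
The numerator is Q*f truncated at degree 4: P0 = a_0 = 33/10; P1 = a_1 + q1*a_0 = 51076/27025; P2 = a_2 + q1*a_1 = 76614/27025; P3 = a_3 + q1*a_2 = 102152/27025; P4 = a_4 + q1*a_3 = 102152/27025.


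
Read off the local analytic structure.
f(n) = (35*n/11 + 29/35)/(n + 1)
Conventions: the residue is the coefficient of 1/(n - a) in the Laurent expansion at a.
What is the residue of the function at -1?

The residue is -906/385.

At the order-1 pole -1 set g(n) = (n - (-1))*f(n) = 35*n/11 + 29/35.
Simple pole: residue = g(a) at a = -1, which is -906/385.


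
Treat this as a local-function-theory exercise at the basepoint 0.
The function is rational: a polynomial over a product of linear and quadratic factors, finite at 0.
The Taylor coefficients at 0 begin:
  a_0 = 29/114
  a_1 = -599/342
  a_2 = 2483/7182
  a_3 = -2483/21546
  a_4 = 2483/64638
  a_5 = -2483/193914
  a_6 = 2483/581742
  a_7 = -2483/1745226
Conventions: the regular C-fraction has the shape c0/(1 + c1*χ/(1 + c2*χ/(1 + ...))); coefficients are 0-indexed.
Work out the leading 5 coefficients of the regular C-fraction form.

Taylor coefficients (read off): a_0 = 29/114, a_1 = -599/342, a_2 = 2483/7182, a_3 = -2483/21546, a_4 = 2483/64638.
c0 = a_0 = 29/114. Peel one level at a time: if S = 1 + c*χ/S' with S'(0) = 1, then c is the χ-coefficient of S and S' = c*χ/(S - 1).
S_1 = c0/f = 1 + (599/87)*χ + (813200/17661)*χ^2 + ...; c1 = 599/87.
S_2 = c1*χ/(S_1 - 1) = 1 + (-813200/121597)*χ + (-471770/17581249)*χ^2 + ...; c2 = -813200/121597.
S_3 = c2*χ/(S_2 - 1) = 1 + (-72007/17946040)*χ + (72007/128228800)*χ^2 + ...; c3 = -72007/17946040.
S_4 = c3*χ/(S_3 - 1) = 1 + (599/4280)*χ + ...; c4 = 599/4280.

The regular C-fraction coefficients are [29/114, 599/87, -813200/121597, -72007/17946040, 599/4280].


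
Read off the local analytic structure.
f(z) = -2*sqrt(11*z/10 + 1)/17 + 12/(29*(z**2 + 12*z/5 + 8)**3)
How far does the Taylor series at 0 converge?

The radius of convergence is 10/11.

Denominator factor (z**2 + 12*z/5 + 8)^3: discriminant -656/25, complex-conjugate roots (-6/5) + ((2/5)*sqrt(41))*i and (-6/5) - ((2/5)*sqrt(41))*i; poles of order 3, moduli (2)*sqrt(2) and (2)*sqrt(2).
Branch term (-2/17)*sqrt(1 - z/(-10/11)): its argument vanishes at z = -10/11, a square-root branch point, modulus 10/11.
The radius of convergence is the smallest modulus among the singular points: 10/11.


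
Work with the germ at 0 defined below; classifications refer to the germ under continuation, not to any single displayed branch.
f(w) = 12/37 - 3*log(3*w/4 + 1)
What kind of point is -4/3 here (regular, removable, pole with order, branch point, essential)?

The term (-3)*log(1 - w/(-4/3)) has argument 1 - -4/3/(-4/3) = 0 at -4/3: a logarithmic (infinitely-sheeted) branch point; the remaining terms are analytic or single-valued there.

The point is a logarithmic branch point.


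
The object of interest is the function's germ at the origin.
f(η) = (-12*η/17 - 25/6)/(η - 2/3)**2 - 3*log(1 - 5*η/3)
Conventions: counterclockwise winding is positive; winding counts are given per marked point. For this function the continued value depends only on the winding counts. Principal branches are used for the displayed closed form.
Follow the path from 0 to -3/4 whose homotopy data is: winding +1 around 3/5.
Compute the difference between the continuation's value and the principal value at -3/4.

The rational part is single-valued and drops out of the difference; each branch term changes only by its own monodromy.
(-3)*log(1 - η/(3/5)): each positive loop around 3/5 adds 2*pi*i to the log, so winding +1 contributes (-3)*(1)*2*pi*i = -(6)*pi*i.
Summing the contributions at η = -3/4 gives -(6)*pi*i.

Continued minus principal equals -(6)*pi*i.


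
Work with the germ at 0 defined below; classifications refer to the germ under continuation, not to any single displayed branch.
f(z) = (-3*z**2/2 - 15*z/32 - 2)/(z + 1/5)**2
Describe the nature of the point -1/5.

The denominator factor z + 1/5 vanishes at -1/5 and appears to the power 2; the numerator there equals -1573/800, nonzero, and no other factor vanishes.
Hence a pole whose order is the multiplicity, 2.

The point is a pole of order 2.


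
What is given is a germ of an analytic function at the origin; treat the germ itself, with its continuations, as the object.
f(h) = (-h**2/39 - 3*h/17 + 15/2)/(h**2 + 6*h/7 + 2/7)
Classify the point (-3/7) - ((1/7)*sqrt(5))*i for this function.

The denominator factor h**2 + 6*h/7 + 2/7 vanishes at (-3/7) - ((1/7)*sqrt(5))*i and appears to the power 1; the numerator there equals (492083/64974) + ((239/10829)*sqrt(5))*i, nonzero, and no other factor vanishes.
Hence a pole whose order is the multiplicity, 1.

The point is a pole of order 1.


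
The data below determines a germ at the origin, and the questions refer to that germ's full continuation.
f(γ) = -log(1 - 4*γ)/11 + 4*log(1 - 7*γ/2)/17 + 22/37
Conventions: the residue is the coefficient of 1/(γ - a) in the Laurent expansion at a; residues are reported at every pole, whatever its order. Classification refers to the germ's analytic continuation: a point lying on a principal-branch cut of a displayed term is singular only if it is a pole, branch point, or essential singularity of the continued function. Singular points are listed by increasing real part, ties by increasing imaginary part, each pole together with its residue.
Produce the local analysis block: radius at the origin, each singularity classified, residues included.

Radius of convergence at 0: 1/4.
At 1/4: a logarithmic branch point.
At 2/7: a logarithmic branch point.

Branch term (-1/11)*log(1 - γ/(1/4)): its argument vanishes at γ = 1/4, a logarithmic branch point, modulus 1/4.
Branch term (4/17)*log(1 - γ/(2/7)): its argument vanishes at γ = 2/7, a logarithmic branch point, modulus 2/7.
The radius of convergence is the smallest modulus among the singular points: 1/4.
List the singular points by increasing real part (a conjugate pair: the negative imaginary part first).


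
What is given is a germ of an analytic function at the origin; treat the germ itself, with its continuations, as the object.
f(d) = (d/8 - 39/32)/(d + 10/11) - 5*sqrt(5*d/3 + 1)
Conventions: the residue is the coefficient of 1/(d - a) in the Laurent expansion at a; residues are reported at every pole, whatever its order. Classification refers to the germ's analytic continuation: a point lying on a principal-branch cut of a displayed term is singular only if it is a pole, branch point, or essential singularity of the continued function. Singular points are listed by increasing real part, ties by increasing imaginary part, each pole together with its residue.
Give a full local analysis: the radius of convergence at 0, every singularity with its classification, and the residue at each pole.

Radius of convergence at 0: 3/5.
At -10/11: a pole of order 1; residue -469/352.
At -3/5: an algebraic (square-root) branch point.

Denominator factor (d + 10/11): pole of order 1 at -10/11, modulus 10/11.
Branch term (-5)*sqrt(1 - d/(-3/5)): its argument vanishes at d = -3/5, a square-root branch point, modulus 3/5.
The radius of convergence is the smallest modulus among the singular points: 3/5.
The branch term is analytic at -10/11 and contributes nothing to the residue; only the rational part matters.
At the order-1 pole -10/11 set g(d) = (d - (-10/11))*(rational part) = d/8 - 39/32.
Simple pole: residue = g(a) at a = -10/11, which is -469/352.
List the singular points by increasing real part (a conjugate pair: the negative imaginary part first).


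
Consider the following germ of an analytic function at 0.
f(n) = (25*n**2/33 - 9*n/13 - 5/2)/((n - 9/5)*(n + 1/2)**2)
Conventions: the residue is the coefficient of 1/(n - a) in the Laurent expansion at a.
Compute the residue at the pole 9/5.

At the order-1 pole 9/5 set g(n) = (n - (9/5))*f(n) = (25*n**2/33 - 9*n/13 - 5/2)/(n + 1/2)**2.
Simple pole: residue = g(a) at a = 9/5, which is -18470/75647.

The residue is -18470/75647.


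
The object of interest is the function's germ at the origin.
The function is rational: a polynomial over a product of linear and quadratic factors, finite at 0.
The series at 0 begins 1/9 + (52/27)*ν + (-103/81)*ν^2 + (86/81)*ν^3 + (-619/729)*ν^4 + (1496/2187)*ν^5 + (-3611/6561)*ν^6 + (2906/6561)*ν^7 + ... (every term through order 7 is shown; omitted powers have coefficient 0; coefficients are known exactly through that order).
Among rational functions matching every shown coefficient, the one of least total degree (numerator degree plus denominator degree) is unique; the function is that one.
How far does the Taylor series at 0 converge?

The radius of convergence is -3 + (3)*sqrt(2).

No rational of total degree below 3 reproduces all 8 coefficients; solving the [1/2] Pade equations on them gives f(ν) = (-18*ν - 1)/(ν**2 - 6*ν - 9), whose expansion matches every shown term.
Denominator factor (ν**2 - 6*ν - 9): discriminant 72, real irrational roots 3 + (3)*sqrt(2) and 3 - (3)*sqrt(2); poles of order 1, moduli 3 + (3)*sqrt(2) and -3 + (3)*sqrt(2).
The radius of convergence is the smallest modulus among the singular points: -3 + (3)*sqrt(2).


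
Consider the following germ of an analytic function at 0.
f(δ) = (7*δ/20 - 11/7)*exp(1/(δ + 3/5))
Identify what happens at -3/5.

The point is an essential singularity.

The exponent 1/(δ - (-3/5)) has a pole at -3/5, so exp(1/(δ - (-3/5))) takes every nonzero value near it: an essential singularity (not a pole of any order).


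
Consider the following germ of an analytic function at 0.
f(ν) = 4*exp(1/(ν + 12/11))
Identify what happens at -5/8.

The point is a regular point.

There is no denominator, hence no pole anywhere.
The essential point of exp(1/(ν - (-12/11))) is -12/11, not -5/8.
So the germ continues analytically to -5/8.


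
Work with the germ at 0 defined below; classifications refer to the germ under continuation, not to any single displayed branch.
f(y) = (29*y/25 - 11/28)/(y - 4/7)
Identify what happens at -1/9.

Denominator factors: y - 4/7 = -43/63 at y = -1/9 — none vanishes.
So the germ continues analytically to -1/9.

The point is a regular point.


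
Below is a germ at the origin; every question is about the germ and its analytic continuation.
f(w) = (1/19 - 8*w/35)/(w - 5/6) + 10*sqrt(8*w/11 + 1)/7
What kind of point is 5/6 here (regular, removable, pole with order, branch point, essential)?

The point is a pole of order 1.

The denominator factor w - 5/6 vanishes at 5/6 and appears to the power 1; the numerator there equals -55/399, nonzero, and no other factor vanishes.
The branch terms are analytic at this point.
Hence a pole whose order is the multiplicity, 1.


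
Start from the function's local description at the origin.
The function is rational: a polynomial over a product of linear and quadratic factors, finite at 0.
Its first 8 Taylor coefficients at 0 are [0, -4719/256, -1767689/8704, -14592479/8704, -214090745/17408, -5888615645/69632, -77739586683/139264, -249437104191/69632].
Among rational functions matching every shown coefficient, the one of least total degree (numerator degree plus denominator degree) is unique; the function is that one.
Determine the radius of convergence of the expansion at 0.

The radius of convergence is 2/11.

No rational of total degree below 5 reproduces all 8 coefficients; solving the [2/3] Pade equations on them gives f(ζ) = (-10*ζ**2/17 + 39*ζ/32)/((ζ - 2)*(ζ - 2/11)**2), whose expansion matches every shown term.
Denominator factor (ζ - 2): pole of order 1 at 2, modulus 2.
Denominator factor (ζ - 2/11)^2: pole of order 2 at 2/11, modulus 2/11.
The radius of convergence is the smallest modulus among the singular points: 2/11.


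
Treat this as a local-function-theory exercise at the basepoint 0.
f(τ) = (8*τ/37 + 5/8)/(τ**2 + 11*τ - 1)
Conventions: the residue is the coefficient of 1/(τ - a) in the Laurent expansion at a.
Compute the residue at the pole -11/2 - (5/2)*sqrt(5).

The residue is 4/37 + (167/7400)*sqrt(5).

The factor τ**2 + 11*τ - 1 splits as (τ - a)(τ - a') with a = -11/2 - (5/2)*sqrt(5), a' = -11/2 + (5/2)*sqrt(5). At the order-1 pole a set g(τ) = (τ - a)*f(τ) = [8*τ/37 + 5/8] / (τ - a').
Simple pole: residue = g(a) at a = -11/2 - (5/2)*sqrt(5), which is 4/37 + (167/7400)*sqrt(5).


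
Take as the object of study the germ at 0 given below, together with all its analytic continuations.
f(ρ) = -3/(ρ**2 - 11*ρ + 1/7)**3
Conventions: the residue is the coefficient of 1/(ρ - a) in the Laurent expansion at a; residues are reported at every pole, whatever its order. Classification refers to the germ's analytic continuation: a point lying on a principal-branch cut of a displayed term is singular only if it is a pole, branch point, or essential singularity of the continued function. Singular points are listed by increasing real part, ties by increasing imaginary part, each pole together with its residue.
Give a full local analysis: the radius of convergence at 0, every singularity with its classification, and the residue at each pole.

Denominator factor (ρ**2 - 11*ρ + 1/7)^3: discriminant 843/7, real irrational roots 11/2 + (1/14)*sqrt(5901) and 11/2 - (1/14)*sqrt(5901); poles of order 3, moduli 11/2 + (1/14)*sqrt(5901) and 11/2 - (1/14)*sqrt(5901).
The radius of convergence is the smallest modulus among the singular points: 11/2 - (1/14)*sqrt(5901).
The factor ρ**2 - 11*ρ + 1/7 splits as (ρ - a)(ρ - a') with a = 11/2 - (1/14)*sqrt(5901), a' = 11/2 + (1/14)*sqrt(5901). At the order-3 pole a set g(ρ) = (ρ - a)^3*f(ρ) = [-3] / (ρ - a')^3.
Order-3 pole: residue = g''(a)/2; g''(11/2 - (1/14)*sqrt(5901)) = (196/66564123)*sqrt(5901), so the residue is (98/66564123)*sqrt(5901).
The factor ρ**2 - 11*ρ + 1/7 splits as (ρ - a)(ρ - a') with a = 11/2 + (1/14)*sqrt(5901), a' = 11/2 - (1/14)*sqrt(5901). At the order-3 pole a set g(ρ) = (ρ - a)^3*f(ρ) = [-3] / (ρ - a')^3.
Order-3 pole: residue = g''(a)/2; g''(11/2 + (1/14)*sqrt(5901)) = -(196/66564123)*sqrt(5901), so the residue is -(98/66564123)*sqrt(5901).
List the singular points by increasing real part (a conjugate pair: the negative imaginary part first).

Radius of convergence at 0: 11/2 - (1/14)*sqrt(5901).
At 11/2 - (1/14)*sqrt(5901): a pole of order 3; residue (98/66564123)*sqrt(5901).
At 11/2 + (1/14)*sqrt(5901): a pole of order 3; residue -(98/66564123)*sqrt(5901).


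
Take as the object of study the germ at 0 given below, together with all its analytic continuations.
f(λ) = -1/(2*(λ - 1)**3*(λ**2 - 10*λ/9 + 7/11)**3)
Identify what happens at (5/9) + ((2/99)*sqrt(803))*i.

The point is a pole of order 3.

The denominator factor λ**2 - 10*λ/9 + 7/11 vanishes at (5/9) + ((2/99)*sqrt(803))*i and appears to the power 3; the numerator there equals -1/2, nonzero, and no other factor vanishes.
Hence a pole whose order is the multiplicity, 3.


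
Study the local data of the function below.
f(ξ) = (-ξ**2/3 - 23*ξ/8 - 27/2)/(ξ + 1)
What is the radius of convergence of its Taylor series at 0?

Denominator factor (ξ + 1): pole of order 1 at -1, modulus 1.
The radius of convergence is the smallest modulus among the singular points: 1.

The radius of convergence is 1.


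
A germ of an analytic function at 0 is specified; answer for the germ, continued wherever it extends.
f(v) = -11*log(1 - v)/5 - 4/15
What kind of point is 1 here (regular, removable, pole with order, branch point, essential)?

The point is a logarithmic branch point.

The term (-11/5)*log(1 - v/(1)) has argument 1 - 1/(1) = 0 at 1: a logarithmic (infinitely-sheeted) branch point; the remaining terms are analytic or single-valued there.


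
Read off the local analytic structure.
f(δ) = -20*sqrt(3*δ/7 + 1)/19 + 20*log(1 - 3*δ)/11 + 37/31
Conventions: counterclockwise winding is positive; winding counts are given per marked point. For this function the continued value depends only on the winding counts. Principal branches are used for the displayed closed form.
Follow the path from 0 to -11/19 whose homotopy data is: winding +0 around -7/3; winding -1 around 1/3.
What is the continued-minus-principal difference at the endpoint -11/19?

Continued minus principal equals -(40/11)*pi*i.

The rational part is single-valued and drops out of the difference; each branch term changes only by its own monodromy.
(20/11)*log(1 - δ/(1/3)): each positive loop around 1/3 adds 2*pi*i to the log, so winding -1 contributes (20/11)*(-1)*2*pi*i = -(40/11)*pi*i.
(-20/19)*sqrt(1 - δ/(-7/3)): winding +0 is even, the square root returns to the same sheet, contribution 0.
Summing the contributions at δ = -11/19 gives -(40/11)*pi*i.


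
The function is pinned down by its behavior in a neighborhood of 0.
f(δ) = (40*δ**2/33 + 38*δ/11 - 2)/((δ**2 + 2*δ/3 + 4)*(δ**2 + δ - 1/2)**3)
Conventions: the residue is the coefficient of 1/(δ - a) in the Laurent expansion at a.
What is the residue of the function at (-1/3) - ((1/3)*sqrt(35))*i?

The residue is (-20628840/5240174951) + ((102174576/26200874755)*sqrt(35))*i.

The factor δ**2 + 2*δ/3 + 4 splits as (δ - a)(δ - a') with a = (-1/3) - ((1/3)*sqrt(35))*i, a' = (-1/3) + ((1/3)*sqrt(35))*i. At the order-1 pole a set g(δ) = (δ - a)*f(δ) = [(40*δ**2/33 + 38*δ/11 - 2)/(δ**2 + δ - 1/2)**3] / (δ - a').
Simple pole: residue = g(a) at a = (-1/3) - ((1/3)*sqrt(35))*i, which is (-20628840/5240174951) + ((102174576/26200874755)*sqrt(35))*i.


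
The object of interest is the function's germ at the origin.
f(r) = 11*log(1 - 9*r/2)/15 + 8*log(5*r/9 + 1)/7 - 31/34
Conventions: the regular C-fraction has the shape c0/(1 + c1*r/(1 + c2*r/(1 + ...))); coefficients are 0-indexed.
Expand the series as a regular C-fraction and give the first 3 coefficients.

Taylor coefficients (expand at 0): a_0 = -31/34, a_1 = -1679/630, a_2 = -172399/22680.
c0 = a_0 = -31/34. Peel one level at a time: if S = 1 + c*r/S' with S'(0) = 1, then c is the r-coefficient of S and S' = c*r/(S - 1).
S_1 = c0/f = 1 + (-28543/9765)*r + (26303947/127140300)*r^2 + ...; c1 = -28543/9765.
S_2 = c1*r/(S_1 - 1) = 1 + (1547291/21860580)*r + ...; c2 = 1547291/21860580.

The regular C-fraction coefficients are [-31/34, -28543/9765, 1547291/21860580].


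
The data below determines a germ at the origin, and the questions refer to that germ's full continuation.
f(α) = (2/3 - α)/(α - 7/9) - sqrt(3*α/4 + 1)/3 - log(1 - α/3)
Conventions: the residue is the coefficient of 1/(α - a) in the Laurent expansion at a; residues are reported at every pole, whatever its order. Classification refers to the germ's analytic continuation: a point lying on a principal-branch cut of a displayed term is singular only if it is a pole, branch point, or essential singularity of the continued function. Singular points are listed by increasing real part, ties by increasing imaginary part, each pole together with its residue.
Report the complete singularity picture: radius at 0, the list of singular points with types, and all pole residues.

Denominator factor (α - 7/9): pole of order 1 at 7/9, modulus 7/9.
Branch term (-1/3)*sqrt(1 - α/(-4/3)): its argument vanishes at α = -4/3, a square-root branch point, modulus 4/3.
Branch term (-1)*log(1 - α/(3)): its argument vanishes at α = 3, a logarithmic branch point, modulus 3.
The radius of convergence is the smallest modulus among the singular points: 7/9.
The branch terms are analytic at 7/9 and contribute nothing to the residue; only the rational part matters.
At the order-1 pole 7/9 set g(α) = (α - (7/9))*(rational part) = 2/3 - α.
Simple pole: residue = g(a) at a = 7/9, which is -1/9.
List the singular points by increasing real part (a conjugate pair: the negative imaginary part first).

Radius of convergence at 0: 7/9.
At -4/3: an algebraic (square-root) branch point.
At 7/9: a pole of order 1; residue -1/9.
At 3: a logarithmic branch point.


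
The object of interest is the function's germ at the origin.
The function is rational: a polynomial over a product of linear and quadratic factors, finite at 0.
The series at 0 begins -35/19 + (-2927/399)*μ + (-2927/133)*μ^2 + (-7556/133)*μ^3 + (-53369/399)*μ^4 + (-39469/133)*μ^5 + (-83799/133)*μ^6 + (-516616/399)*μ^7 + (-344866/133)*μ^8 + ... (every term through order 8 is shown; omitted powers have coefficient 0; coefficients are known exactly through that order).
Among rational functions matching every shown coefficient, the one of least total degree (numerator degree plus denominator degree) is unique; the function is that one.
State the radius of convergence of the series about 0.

The radius of convergence is -1/2 + (1/2)*sqrt(5).

No rational of total degree below 7 reproduces all 9 coefficients; solving the [1/6] Pade equations on them gives f(μ) = (38*μ/21 + 35/19)/(μ**2 + μ - 1)**3, whose expansion matches every shown term.
Denominator factor (μ**2 + μ - 1)^3: discriminant 5, real irrational roots -1/2 + (1/2)*sqrt(5) and -1/2 - (1/2)*sqrt(5); poles of order 3, moduli -1/2 + (1/2)*sqrt(5) and 1/2 + (1/2)*sqrt(5).
The radius of convergence is the smallest modulus among the singular points: -1/2 + (1/2)*sqrt(5).


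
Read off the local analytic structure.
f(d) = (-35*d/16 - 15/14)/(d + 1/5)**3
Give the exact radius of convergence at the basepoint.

The radius of convergence is 1/5.

Denominator factor (d + 1/5)^3: pole of order 3 at -1/5, modulus 1/5.
The radius of convergence is the smallest modulus among the singular points: 1/5.


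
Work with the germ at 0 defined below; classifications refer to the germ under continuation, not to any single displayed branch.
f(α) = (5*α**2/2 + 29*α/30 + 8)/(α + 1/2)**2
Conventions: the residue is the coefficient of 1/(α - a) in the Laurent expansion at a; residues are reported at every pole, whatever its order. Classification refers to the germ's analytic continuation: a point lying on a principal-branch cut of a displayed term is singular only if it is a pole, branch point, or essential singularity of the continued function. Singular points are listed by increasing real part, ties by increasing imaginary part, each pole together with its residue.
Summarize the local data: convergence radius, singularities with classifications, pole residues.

Radius of convergence at 0: 1/2.
At -1/2: a pole of order 2; residue -23/15.

Denominator factor (α + 1/2)^2: pole of order 2 at -1/2, modulus 1/2.
The radius of convergence is the smallest modulus among the singular points: 1/2.
At the order-2 pole -1/2 set g(α) = (α - (-1/2))^2*f(α) = 5*α**2/2 + 29*α/30 + 8.
Order-2 pole: residue = g'(a); g'(-1/2) = -23/15, so the residue is -23/15.


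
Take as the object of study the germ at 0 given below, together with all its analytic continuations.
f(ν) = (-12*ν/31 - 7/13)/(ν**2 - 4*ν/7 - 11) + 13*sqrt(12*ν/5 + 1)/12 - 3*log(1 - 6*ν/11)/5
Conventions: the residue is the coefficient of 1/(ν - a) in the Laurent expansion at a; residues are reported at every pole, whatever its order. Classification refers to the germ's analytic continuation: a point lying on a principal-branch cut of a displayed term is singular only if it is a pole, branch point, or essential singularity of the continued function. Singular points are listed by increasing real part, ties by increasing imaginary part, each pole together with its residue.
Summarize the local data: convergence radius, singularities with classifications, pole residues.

Denominator factor (ν**2 - 4*ν/7 - 11): discriminant 2172/49, real irrational roots 2/7 + (1/7)*sqrt(543) and 2/7 - (1/7)*sqrt(543); poles of order 1, moduli 2/7 + (1/7)*sqrt(543) and -2/7 + (1/7)*sqrt(543).
Branch term (-3/5)*log(1 - ν/(11/6)): its argument vanishes at ν = 11/6, a logarithmic branch point, modulus 11/6.
Branch term (13/12)*sqrt(1 - ν/(-5/12)): its argument vanishes at ν = -5/12, a square-root branch point, modulus 5/12.
The radius of convergence is the smallest modulus among the singular points: 5/12.
The branch terms are analytic at 2/7 - (1/7)*sqrt(543) and contribute nothing to the residue; only the rational part matters.
The factor ν**2 - 4*ν/7 - 11 splits as (ν - a)(ν - a') with a = 2/7 - (1/7)*sqrt(543), a' = 2/7 + (1/7)*sqrt(543). At the order-1 pole a set g(ν) = (ν - a)*(rational part) = [-12*ν/31 - 7/13] / (ν - a').
Simple pole: residue = g(a) at a = 2/7 - (1/7)*sqrt(543), which is -6/31 + (1831/437658)*sqrt(543).
The branch terms are analytic at 2/7 + (1/7)*sqrt(543) and contribute nothing to the residue; only the rational part matters.
The factor ν**2 - 4*ν/7 - 11 splits as (ν - a)(ν - a') with a = 2/7 + (1/7)*sqrt(543), a' = 2/7 - (1/7)*sqrt(543). At the order-1 pole a set g(ν) = (ν - a)*(rational part) = [-12*ν/31 - 7/13] / (ν - a').
Simple pole: residue = g(a) at a = 2/7 + (1/7)*sqrt(543), which is -6/31 - (1831/437658)*sqrt(543).
List the singular points by increasing real part (a conjugate pair: the negative imaginary part first).

Radius of convergence at 0: 5/12.
At 2/7 - (1/7)*sqrt(543): a pole of order 1; residue -6/31 + (1831/437658)*sqrt(543).
At -5/12: an algebraic (square-root) branch point.
At 11/6: a logarithmic branch point.
At 2/7 + (1/7)*sqrt(543): a pole of order 1; residue -6/31 - (1831/437658)*sqrt(543).


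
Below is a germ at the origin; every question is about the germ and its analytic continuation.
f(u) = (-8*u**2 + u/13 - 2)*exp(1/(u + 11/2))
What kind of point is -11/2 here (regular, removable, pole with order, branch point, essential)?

The point is an essential singularity.

The exponent 1/(u - (-11/2)) has a pole at -11/2, so exp(1/(u - (-11/2))) takes every nonzero value near it: an essential singularity (not a pole of any order).


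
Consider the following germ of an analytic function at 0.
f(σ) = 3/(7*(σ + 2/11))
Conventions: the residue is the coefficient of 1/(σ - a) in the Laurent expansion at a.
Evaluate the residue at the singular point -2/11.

At the order-1 pole -2/11 set g(σ) = (σ - (-2/11))*f(σ) = 3/7.
Simple pole: residue = g(a) at a = -2/11, which is 3/7.

The residue is 3/7.


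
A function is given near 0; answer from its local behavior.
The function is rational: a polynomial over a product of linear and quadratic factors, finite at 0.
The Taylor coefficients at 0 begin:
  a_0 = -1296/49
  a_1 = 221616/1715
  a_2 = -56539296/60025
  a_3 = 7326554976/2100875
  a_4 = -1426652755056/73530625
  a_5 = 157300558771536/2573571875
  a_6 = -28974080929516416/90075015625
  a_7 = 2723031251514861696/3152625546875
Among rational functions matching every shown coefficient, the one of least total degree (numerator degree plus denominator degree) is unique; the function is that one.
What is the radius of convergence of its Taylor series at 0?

No rational of total degree below 5 reproduces all 8 coefficients; solving the [0/5] Pade equations on them gives f(φ) = 4/(7*(φ + 1/3)**3*(φ**2 + 12*φ/5 - 7/12)), whose expansion matches every shown term.
Denominator factor (φ + 1/3)^3: pole of order 3 at -1/3, modulus 1/3.
Denominator factor (φ**2 + 12*φ/5 - 7/12): discriminant 607/75, real irrational roots -6/5 + (1/30)*sqrt(1821) and -6/5 - (1/30)*sqrt(1821); poles of order 1, moduli -6/5 + (1/30)*sqrt(1821) and 6/5 + (1/30)*sqrt(1821).
The radius of convergence is the smallest modulus among the singular points: -6/5 + (1/30)*sqrt(1821).

The radius of convergence is -6/5 + (1/30)*sqrt(1821).


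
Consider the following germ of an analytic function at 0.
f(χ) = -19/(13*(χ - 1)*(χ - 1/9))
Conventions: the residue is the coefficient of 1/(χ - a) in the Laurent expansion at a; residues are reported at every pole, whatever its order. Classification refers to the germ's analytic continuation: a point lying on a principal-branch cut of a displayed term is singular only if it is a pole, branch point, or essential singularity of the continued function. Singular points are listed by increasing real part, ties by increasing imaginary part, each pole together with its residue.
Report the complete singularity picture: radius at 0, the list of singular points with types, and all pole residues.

Denominator factor (χ - 1): pole of order 1 at 1, modulus 1.
Denominator factor (χ - 1/9): pole of order 1 at 1/9, modulus 1/9.
The radius of convergence is the smallest modulus among the singular points: 1/9.
At the order-1 pole 1/9 set g(χ) = (χ - (1/9))*f(χ) = -19/(13*(χ - 1)).
Simple pole: residue = g(a) at a = 1/9, which is 171/104.
At the order-1 pole 1 set g(χ) = (χ - (1))*f(χ) = -19/(13*(χ - 1/9)).
Simple pole: residue = g(a) at a = 1, which is -171/104.
List the singular points by increasing real part (a conjugate pair: the negative imaginary part first).

Radius of convergence at 0: 1/9.
At 1/9: a pole of order 1; residue 171/104.
At 1: a pole of order 1; residue -171/104.


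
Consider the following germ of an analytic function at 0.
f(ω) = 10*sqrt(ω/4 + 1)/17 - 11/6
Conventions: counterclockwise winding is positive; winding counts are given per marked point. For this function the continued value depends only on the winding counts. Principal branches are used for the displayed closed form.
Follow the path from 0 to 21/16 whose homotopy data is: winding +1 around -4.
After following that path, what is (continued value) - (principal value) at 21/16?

The rational part is single-valued and drops out of the difference; each branch term changes only by its own monodromy.
(10/17)*sqrt(1 - ω/(-4)): winding +1 is odd, the square root flips sign, contributing -2*(10/17)*sqrt(1 - (21/16)/(-4)) = -2*(10/17)*sqrt(85/64) = -(5/34)*sqrt(85).
Summing the contributions at ω = 21/16 gives -(5/34)*sqrt(85).

Continued minus principal equals -(5/34)*sqrt(85).


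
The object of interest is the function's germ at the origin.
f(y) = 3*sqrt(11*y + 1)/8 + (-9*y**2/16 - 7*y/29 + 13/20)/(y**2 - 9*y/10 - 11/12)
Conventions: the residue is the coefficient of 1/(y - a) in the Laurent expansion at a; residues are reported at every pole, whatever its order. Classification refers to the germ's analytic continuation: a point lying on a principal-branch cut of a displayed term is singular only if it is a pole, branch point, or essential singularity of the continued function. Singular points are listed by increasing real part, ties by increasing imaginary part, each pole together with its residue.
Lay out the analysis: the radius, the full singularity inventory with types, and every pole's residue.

Radius of convergence at 0: 1/11.
At 9/20 - (1/60)*sqrt(4029): a pole of order 1; residue -3469/9280 + (1103/733120)*sqrt(4029).
At -1/11: an algebraic (square-root) branch point.
At 9/20 + (1/60)*sqrt(4029): a pole of order 1; residue -3469/9280 - (1103/733120)*sqrt(4029).

Denominator factor (y**2 - 9*y/10 - 11/12): discriminant 1343/300, real irrational roots 9/20 + (1/60)*sqrt(4029) and 9/20 - (1/60)*sqrt(4029); poles of order 1, moduli 9/20 + (1/60)*sqrt(4029) and -9/20 + (1/60)*sqrt(4029).
Branch term (3/8)*sqrt(1 - y/(-1/11)): its argument vanishes at y = -1/11, a square-root branch point, modulus 1/11.
The radius of convergence is the smallest modulus among the singular points: 1/11.
The branch term is analytic at 9/20 - (1/60)*sqrt(4029) and contributes nothing to the residue; only the rational part matters.
The factor y**2 - 9*y/10 - 11/12 splits as (y - a)(y - a') with a = 9/20 - (1/60)*sqrt(4029), a' = 9/20 + (1/60)*sqrt(4029). At the order-1 pole a set g(y) = (y - a)*(rational part) = [-9*y**2/16 - 7*y/29 + 13/20] / (y - a').
Simple pole: residue = g(a) at a = 9/20 - (1/60)*sqrt(4029), which is -3469/9280 + (1103/733120)*sqrt(4029).
The branch term is analytic at 9/20 + (1/60)*sqrt(4029) and contributes nothing to the residue; only the rational part matters.
The factor y**2 - 9*y/10 - 11/12 splits as (y - a)(y - a') with a = 9/20 + (1/60)*sqrt(4029), a' = 9/20 - (1/60)*sqrt(4029). At the order-1 pole a set g(y) = (y - a)*(rational part) = [-9*y**2/16 - 7*y/29 + 13/20] / (y - a').
Simple pole: residue = g(a) at a = 9/20 + (1/60)*sqrt(4029), which is -3469/9280 - (1103/733120)*sqrt(4029).
List the singular points by increasing real part (a conjugate pair: the negative imaginary part first).
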